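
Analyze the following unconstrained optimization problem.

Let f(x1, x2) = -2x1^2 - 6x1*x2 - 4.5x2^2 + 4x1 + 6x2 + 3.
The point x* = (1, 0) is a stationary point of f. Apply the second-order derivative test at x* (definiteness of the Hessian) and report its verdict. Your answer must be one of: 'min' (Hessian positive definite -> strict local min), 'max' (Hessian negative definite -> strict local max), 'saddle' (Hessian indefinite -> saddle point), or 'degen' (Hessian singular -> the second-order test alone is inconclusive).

Compute the Hessian H = grad^2 f:
  H = [[-4, -6], [-6, -9]]
Verify stationarity: grad f(x*) = H x* + g = (0, 0).
Eigenvalues of H: -13, 0.
H has a zero eigenvalue (singular; negative semidefinite but not definite), so H is neither positive definite, negative definite, nor indefinite. The second-order test alone is inconclusive -> degen.
(Indeed, f is constant along the null direction of H through x*, so x* is not a strict local extremum.)

degen


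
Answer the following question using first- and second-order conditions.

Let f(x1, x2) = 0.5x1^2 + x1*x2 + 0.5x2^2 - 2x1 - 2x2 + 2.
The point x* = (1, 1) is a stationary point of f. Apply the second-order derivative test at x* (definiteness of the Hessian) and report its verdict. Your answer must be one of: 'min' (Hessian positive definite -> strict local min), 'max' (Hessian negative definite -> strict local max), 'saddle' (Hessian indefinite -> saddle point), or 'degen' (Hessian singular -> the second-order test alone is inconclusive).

Compute the Hessian H = grad^2 f:
  H = [[1, 1], [1, 1]]
Verify stationarity: grad f(x*) = H x* + g = (0, 0).
Eigenvalues of H: 0, 2.
H has a zero eigenvalue (singular; positive semidefinite but not definite), so H is neither positive definite, negative definite, nor indefinite. The second-order test alone is inconclusive -> degen.
(Indeed, f is constant along the null direction of H through x*, so x* is not a strict local extremum.)

degen


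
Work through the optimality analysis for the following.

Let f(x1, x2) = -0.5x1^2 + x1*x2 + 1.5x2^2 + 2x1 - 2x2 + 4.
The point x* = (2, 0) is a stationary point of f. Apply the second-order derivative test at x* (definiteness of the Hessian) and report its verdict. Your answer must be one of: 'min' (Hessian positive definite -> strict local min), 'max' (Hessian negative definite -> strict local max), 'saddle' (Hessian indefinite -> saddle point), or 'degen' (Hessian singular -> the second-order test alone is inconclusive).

Compute the Hessian H = grad^2 f:
  H = [[-1, 1], [1, 3]]
Verify stationarity: grad f(x*) = H x* + g = (0, 0).
Eigenvalues of H: -1.2361, 3.2361.
Eigenvalues have mixed signs, so H is indefinite -> x* is a saddle point.

saddle


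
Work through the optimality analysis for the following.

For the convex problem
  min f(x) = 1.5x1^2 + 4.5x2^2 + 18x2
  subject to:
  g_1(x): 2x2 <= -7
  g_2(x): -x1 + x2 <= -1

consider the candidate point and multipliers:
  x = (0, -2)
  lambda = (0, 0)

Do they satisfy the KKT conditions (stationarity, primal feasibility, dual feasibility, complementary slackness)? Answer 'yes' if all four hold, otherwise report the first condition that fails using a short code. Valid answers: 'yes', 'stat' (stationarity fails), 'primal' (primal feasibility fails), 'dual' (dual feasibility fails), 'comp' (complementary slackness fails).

Gradient of f: grad f(x) = Q x + c = (0, 0)
Constraint values g_i(x) = a_i^T x - b_i:
  g_1((0, -2)) = 3
  g_2((0, -2)) = -1
Stationarity residual: grad f(x) + sum_i lambda_i a_i = (0, 0)
  -> stationarity OK
Primal feasibility (all g_i <= 0): FAILS
Dual feasibility (all lambda_i >= 0): OK
Complementary slackness (lambda_i * g_i(x) = 0 for all i): OK

Verdict: the first failing condition is primal_feasibility -> primal.

primal


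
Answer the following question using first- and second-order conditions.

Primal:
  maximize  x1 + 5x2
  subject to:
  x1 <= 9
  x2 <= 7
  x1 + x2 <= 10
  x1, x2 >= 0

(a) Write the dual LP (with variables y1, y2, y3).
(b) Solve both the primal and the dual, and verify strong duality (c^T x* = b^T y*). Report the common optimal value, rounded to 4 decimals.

The standard primal-dual pair for 'max c^T x s.t. A x <= b, x >= 0' is:
  Dual:  min b^T y  s.t.  A^T y >= c,  y >= 0.

So the dual LP is:
  minimize  9y1 + 7y2 + 10y3
  subject to:
    y1 + y3 >= 1
    y2 + y3 >= 5
    y1, y2, y3 >= 0

Solving the primal: x* = (3, 7).
  primal value c^T x* = 38.
Solving the dual: y* = (0, 4, 1).
  dual value b^T y* = 38.
Strong duality: c^T x* = b^T y*. Confirmed.

38


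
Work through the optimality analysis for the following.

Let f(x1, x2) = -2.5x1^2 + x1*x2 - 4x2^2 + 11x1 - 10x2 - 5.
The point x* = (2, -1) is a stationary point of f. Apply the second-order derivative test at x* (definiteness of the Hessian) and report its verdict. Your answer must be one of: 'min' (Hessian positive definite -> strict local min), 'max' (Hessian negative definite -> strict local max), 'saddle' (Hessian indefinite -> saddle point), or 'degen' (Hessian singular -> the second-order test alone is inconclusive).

Compute the Hessian H = grad^2 f:
  H = [[-5, 1], [1, -8]]
Verify stationarity: grad f(x*) = H x* + g = (0, 0).
Eigenvalues of H: -8.3028, -4.6972.
Both eigenvalues < 0, so H is negative definite -> x* is a strict local max.

max


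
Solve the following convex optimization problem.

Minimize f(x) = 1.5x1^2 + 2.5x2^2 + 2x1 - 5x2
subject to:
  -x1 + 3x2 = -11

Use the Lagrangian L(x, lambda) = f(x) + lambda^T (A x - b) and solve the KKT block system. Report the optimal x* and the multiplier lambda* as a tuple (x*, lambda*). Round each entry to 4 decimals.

Form the Lagrangian:
  L(x, lambda) = (1/2) x^T Q x + c^T x + lambda^T (A x - b)
Stationarity (grad_x L = 0): Q x + c + A^T lambda = 0.
Primal feasibility: A x = b.

This gives the KKT block system:
  [ Q   A^T ] [ x     ]   [-c ]
  [ A    0  ] [ lambda ] = [ b ]

Solving the linear system:
  x*      = (1.625, -3.125)
  lambda* = (6.875)
  f(x*)   = 47.25

x* = (1.625, -3.125), lambda* = (6.875)


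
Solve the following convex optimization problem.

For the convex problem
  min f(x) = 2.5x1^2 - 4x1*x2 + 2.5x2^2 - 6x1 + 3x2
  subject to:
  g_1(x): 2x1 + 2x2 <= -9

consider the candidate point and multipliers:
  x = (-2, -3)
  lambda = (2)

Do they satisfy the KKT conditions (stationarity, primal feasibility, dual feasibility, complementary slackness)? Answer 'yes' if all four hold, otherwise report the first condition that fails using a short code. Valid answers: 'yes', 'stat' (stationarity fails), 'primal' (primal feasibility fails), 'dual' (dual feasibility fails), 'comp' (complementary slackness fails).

Gradient of f: grad f(x) = Q x + c = (-4, -4)
Constraint values g_i(x) = a_i^T x - b_i:
  g_1((-2, -3)) = -1
Stationarity residual: grad f(x) + sum_i lambda_i a_i = (0, 0)
  -> stationarity OK
Primal feasibility (all g_i <= 0): OK
Dual feasibility (all lambda_i >= 0): OK
Complementary slackness (lambda_i * g_i(x) = 0 for all i): FAILS

Verdict: the first failing condition is complementary_slackness -> comp.

comp


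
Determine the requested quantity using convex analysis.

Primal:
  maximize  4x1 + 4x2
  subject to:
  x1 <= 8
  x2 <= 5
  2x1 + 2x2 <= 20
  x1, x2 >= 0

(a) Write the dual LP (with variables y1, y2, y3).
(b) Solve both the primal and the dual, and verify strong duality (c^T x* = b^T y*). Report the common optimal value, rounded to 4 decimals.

The standard primal-dual pair for 'max c^T x s.t. A x <= b, x >= 0' is:
  Dual:  min b^T y  s.t.  A^T y >= c,  y >= 0.

So the dual LP is:
  minimize  8y1 + 5y2 + 20y3
  subject to:
    y1 + 2y3 >= 4
    y2 + 2y3 >= 4
    y1, y2, y3 >= 0

Solving the primal: x* = (5, 5).
  primal value c^T x* = 40.
Solving the dual: y* = (0, 0, 2).
  dual value b^T y* = 40.
Strong duality: c^T x* = b^T y*. Confirmed.

40


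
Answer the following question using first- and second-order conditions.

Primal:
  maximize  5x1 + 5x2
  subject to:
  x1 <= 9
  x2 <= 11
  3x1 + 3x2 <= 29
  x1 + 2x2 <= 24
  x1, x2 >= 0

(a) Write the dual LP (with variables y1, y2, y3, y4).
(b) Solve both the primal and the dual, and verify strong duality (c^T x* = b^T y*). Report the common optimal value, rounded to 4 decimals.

The standard primal-dual pair for 'max c^T x s.t. A x <= b, x >= 0' is:
  Dual:  min b^T y  s.t.  A^T y >= c,  y >= 0.

So the dual LP is:
  minimize  9y1 + 11y2 + 29y3 + 24y4
  subject to:
    y1 + 3y3 + y4 >= 5
    y2 + 3y3 + 2y4 >= 5
    y1, y2, y3, y4 >= 0

Solving the primal: x* = (9, 0.6667).
  primal value c^T x* = 48.3333.
Solving the dual: y* = (0, 0, 1.6667, 0).
  dual value b^T y* = 48.3333.
Strong duality: c^T x* = b^T y*. Confirmed.

48.3333


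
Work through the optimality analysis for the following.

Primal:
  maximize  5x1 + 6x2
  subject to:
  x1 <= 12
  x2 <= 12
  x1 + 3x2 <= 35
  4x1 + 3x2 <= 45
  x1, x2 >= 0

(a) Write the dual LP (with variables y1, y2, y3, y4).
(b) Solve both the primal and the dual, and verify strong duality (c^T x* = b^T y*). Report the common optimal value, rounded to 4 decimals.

The standard primal-dual pair for 'max c^T x s.t. A x <= b, x >= 0' is:
  Dual:  min b^T y  s.t.  A^T y >= c,  y >= 0.

So the dual LP is:
  minimize  12y1 + 12y2 + 35y3 + 45y4
  subject to:
    y1 + y3 + 4y4 >= 5
    y2 + 3y3 + 3y4 >= 6
    y1, y2, y3, y4 >= 0

Solving the primal: x* = (3.3333, 10.5556).
  primal value c^T x* = 80.
Solving the dual: y* = (0, 0, 1, 1).
  dual value b^T y* = 80.
Strong duality: c^T x* = b^T y*. Confirmed.

80


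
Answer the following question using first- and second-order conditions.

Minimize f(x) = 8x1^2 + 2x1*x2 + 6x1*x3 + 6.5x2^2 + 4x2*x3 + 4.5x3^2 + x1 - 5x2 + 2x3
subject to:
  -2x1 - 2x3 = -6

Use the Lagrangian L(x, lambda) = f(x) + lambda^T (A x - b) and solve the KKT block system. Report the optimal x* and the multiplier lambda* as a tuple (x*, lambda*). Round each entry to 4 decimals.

Form the Lagrangian:
  L(x, lambda) = (1/2) x^T Q x + c^T x + lambda^T (A x - b)
Stationarity (grad_x L = 0): Q x + c + A^T lambda = 0.
Primal feasibility: A x = b.

This gives the KKT block system:
  [ Q   A^T ] [ x     ]   [-c ]
  [ A    0  ] [ lambda ] = [ b ]

Solving the linear system:
  x*      = (0.703, -0.4303, 2.297)
  lambda* = (12.5848)
  f(x*)   = 41.4788

x* = (0.703, -0.4303, 2.297), lambda* = (12.5848)


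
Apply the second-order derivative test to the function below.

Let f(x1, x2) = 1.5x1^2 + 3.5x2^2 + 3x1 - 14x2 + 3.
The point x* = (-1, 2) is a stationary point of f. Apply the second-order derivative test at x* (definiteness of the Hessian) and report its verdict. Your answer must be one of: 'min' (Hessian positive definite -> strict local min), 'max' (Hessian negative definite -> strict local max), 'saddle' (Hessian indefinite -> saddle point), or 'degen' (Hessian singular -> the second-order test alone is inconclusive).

Compute the Hessian H = grad^2 f:
  H = [[3, 0], [0, 7]]
Verify stationarity: grad f(x*) = H x* + g = (0, 0).
Eigenvalues of H: 3, 7.
Both eigenvalues > 0, so H is positive definite -> x* is a strict local min.

min


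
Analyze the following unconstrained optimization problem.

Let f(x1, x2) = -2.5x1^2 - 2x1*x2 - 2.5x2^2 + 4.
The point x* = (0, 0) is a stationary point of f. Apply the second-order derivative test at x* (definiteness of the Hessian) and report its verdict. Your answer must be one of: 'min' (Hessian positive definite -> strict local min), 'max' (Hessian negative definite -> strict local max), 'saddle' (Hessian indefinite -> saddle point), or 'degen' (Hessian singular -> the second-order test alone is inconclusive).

Compute the Hessian H = grad^2 f:
  H = [[-5, -2], [-2, -5]]
Verify stationarity: grad f(x*) = H x* + g = (0, 0).
Eigenvalues of H: -7, -3.
Both eigenvalues < 0, so H is negative definite -> x* is a strict local max.

max


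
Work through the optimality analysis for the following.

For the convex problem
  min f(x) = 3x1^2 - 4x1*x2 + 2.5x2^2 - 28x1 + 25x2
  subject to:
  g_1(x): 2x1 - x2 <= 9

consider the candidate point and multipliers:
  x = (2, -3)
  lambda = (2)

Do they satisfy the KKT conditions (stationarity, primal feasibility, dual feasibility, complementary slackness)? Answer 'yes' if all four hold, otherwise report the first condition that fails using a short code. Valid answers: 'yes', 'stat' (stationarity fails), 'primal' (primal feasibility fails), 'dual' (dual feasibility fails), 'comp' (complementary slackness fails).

Gradient of f: grad f(x) = Q x + c = (-4, 2)
Constraint values g_i(x) = a_i^T x - b_i:
  g_1((2, -3)) = -2
Stationarity residual: grad f(x) + sum_i lambda_i a_i = (0, 0)
  -> stationarity OK
Primal feasibility (all g_i <= 0): OK
Dual feasibility (all lambda_i >= 0): OK
Complementary slackness (lambda_i * g_i(x) = 0 for all i): FAILS

Verdict: the first failing condition is complementary_slackness -> comp.

comp


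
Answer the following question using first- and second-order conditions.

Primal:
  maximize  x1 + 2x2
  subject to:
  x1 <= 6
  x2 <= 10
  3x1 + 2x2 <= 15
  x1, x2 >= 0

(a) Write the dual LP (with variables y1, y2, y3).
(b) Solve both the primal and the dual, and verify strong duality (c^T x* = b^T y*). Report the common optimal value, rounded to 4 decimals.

The standard primal-dual pair for 'max c^T x s.t. A x <= b, x >= 0' is:
  Dual:  min b^T y  s.t.  A^T y >= c,  y >= 0.

So the dual LP is:
  minimize  6y1 + 10y2 + 15y3
  subject to:
    y1 + 3y3 >= 1
    y2 + 2y3 >= 2
    y1, y2, y3 >= 0

Solving the primal: x* = (0, 7.5).
  primal value c^T x* = 15.
Solving the dual: y* = (0, 0, 1).
  dual value b^T y* = 15.
Strong duality: c^T x* = b^T y*. Confirmed.

15


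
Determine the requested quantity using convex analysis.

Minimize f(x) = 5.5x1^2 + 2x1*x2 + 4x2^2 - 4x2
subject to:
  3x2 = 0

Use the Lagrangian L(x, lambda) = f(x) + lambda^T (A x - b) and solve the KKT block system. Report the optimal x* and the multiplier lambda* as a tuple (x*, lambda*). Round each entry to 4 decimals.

Form the Lagrangian:
  L(x, lambda) = (1/2) x^T Q x + c^T x + lambda^T (A x - b)
Stationarity (grad_x L = 0): Q x + c + A^T lambda = 0.
Primal feasibility: A x = b.

This gives the KKT block system:
  [ Q   A^T ] [ x     ]   [-c ]
  [ A    0  ] [ lambda ] = [ b ]

Solving the linear system:
  x*      = (0, 0)
  lambda* = (1.3333)
  f(x*)   = 0

x* = (0, 0), lambda* = (1.3333)


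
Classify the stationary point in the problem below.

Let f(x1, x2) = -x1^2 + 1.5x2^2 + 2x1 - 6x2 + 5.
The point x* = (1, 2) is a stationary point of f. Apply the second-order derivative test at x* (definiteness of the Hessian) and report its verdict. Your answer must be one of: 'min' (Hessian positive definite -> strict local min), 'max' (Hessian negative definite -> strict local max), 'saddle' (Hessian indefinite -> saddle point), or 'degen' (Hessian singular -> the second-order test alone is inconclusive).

Compute the Hessian H = grad^2 f:
  H = [[-2, 0], [0, 3]]
Verify stationarity: grad f(x*) = H x* + g = (0, 0).
Eigenvalues of H: -2, 3.
Eigenvalues have mixed signs, so H is indefinite -> x* is a saddle point.

saddle


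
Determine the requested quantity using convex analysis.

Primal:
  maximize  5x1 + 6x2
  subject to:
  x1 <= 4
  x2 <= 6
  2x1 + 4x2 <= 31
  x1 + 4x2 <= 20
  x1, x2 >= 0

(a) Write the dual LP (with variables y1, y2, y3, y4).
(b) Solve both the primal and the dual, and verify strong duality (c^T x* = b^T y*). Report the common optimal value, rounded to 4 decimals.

The standard primal-dual pair for 'max c^T x s.t. A x <= b, x >= 0' is:
  Dual:  min b^T y  s.t.  A^T y >= c,  y >= 0.

So the dual LP is:
  minimize  4y1 + 6y2 + 31y3 + 20y4
  subject to:
    y1 + 2y3 + y4 >= 5
    y2 + 4y3 + 4y4 >= 6
    y1, y2, y3, y4 >= 0

Solving the primal: x* = (4, 4).
  primal value c^T x* = 44.
Solving the dual: y* = (3.5, 0, 0, 1.5).
  dual value b^T y* = 44.
Strong duality: c^T x* = b^T y*. Confirmed.

44


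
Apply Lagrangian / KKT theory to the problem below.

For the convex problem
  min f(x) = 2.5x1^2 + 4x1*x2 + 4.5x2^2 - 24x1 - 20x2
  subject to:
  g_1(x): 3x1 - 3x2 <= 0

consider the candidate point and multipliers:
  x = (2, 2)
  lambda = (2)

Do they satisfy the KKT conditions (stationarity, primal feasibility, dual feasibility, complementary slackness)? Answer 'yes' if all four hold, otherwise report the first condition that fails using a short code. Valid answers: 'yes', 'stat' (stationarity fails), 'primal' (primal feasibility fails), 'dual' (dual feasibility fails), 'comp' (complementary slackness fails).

Gradient of f: grad f(x) = Q x + c = (-6, 6)
Constraint values g_i(x) = a_i^T x - b_i:
  g_1((2, 2)) = 0
Stationarity residual: grad f(x) + sum_i lambda_i a_i = (0, 0)
  -> stationarity OK
Primal feasibility (all g_i <= 0): OK
Dual feasibility (all lambda_i >= 0): OK
Complementary slackness (lambda_i * g_i(x) = 0 for all i): OK

Verdict: yes, KKT holds.

yes


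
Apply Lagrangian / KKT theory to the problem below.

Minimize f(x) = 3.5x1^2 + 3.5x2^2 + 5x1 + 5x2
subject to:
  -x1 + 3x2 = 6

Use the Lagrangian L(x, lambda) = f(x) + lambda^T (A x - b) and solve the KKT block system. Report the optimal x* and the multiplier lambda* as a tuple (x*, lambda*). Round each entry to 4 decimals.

Form the Lagrangian:
  L(x, lambda) = (1/2) x^T Q x + c^T x + lambda^T (A x - b)
Stationarity (grad_x L = 0): Q x + c + A^T lambda = 0.
Primal feasibility: A x = b.

This gives the KKT block system:
  [ Q   A^T ] [ x     ]   [-c ]
  [ A    0  ] [ lambda ] = [ b ]

Solving the linear system:
  x*      = (-1.4571, 1.5143)
  lambda* = (-5.2)
  f(x*)   = 15.7429

x* = (-1.4571, 1.5143), lambda* = (-5.2)


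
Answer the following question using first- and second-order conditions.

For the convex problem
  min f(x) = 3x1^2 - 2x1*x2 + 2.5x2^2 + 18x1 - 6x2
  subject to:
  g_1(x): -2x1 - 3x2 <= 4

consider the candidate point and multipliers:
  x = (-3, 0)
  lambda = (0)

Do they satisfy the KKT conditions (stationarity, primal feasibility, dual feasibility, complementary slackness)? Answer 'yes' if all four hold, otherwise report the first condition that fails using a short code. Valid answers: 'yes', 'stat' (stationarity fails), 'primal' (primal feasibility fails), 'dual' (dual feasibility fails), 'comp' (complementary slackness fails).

Gradient of f: grad f(x) = Q x + c = (0, 0)
Constraint values g_i(x) = a_i^T x - b_i:
  g_1((-3, 0)) = 2
Stationarity residual: grad f(x) + sum_i lambda_i a_i = (0, 0)
  -> stationarity OK
Primal feasibility (all g_i <= 0): FAILS
Dual feasibility (all lambda_i >= 0): OK
Complementary slackness (lambda_i * g_i(x) = 0 for all i): OK

Verdict: the first failing condition is primal_feasibility -> primal.

primal


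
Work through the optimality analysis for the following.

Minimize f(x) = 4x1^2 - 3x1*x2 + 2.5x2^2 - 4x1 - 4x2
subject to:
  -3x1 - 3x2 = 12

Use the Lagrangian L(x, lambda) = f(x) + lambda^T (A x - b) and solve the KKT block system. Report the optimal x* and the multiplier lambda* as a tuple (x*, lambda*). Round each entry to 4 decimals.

Form the Lagrangian:
  L(x, lambda) = (1/2) x^T Q x + c^T x + lambda^T (A x - b)
Stationarity (grad_x L = 0): Q x + c + A^T lambda = 0.
Primal feasibility: A x = b.

This gives the KKT block system:
  [ Q   A^T ] [ x     ]   [-c ]
  [ A    0  ] [ lambda ] = [ b ]

Solving the linear system:
  x*      = (-1.6842, -2.3158)
  lambda* = (-3.5088)
  f(x*)   = 29.0526

x* = (-1.6842, -2.3158), lambda* = (-3.5088)


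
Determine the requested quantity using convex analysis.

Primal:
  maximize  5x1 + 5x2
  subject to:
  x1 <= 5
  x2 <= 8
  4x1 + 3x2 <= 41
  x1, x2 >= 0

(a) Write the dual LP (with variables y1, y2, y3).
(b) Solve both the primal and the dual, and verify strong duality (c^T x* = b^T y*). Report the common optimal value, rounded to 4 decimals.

The standard primal-dual pair for 'max c^T x s.t. A x <= b, x >= 0' is:
  Dual:  min b^T y  s.t.  A^T y >= c,  y >= 0.

So the dual LP is:
  minimize  5y1 + 8y2 + 41y3
  subject to:
    y1 + 4y3 >= 5
    y2 + 3y3 >= 5
    y1, y2, y3 >= 0

Solving the primal: x* = (4.25, 8).
  primal value c^T x* = 61.25.
Solving the dual: y* = (0, 1.25, 1.25).
  dual value b^T y* = 61.25.
Strong duality: c^T x* = b^T y*. Confirmed.

61.25


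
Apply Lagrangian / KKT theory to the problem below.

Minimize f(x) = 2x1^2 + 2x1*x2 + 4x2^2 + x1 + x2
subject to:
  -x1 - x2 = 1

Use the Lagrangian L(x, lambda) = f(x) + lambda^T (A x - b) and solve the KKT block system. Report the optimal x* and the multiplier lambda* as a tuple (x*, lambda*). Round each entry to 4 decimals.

Form the Lagrangian:
  L(x, lambda) = (1/2) x^T Q x + c^T x + lambda^T (A x - b)
Stationarity (grad_x L = 0): Q x + c + A^T lambda = 0.
Primal feasibility: A x = b.

This gives the KKT block system:
  [ Q   A^T ] [ x     ]   [-c ]
  [ A    0  ] [ lambda ] = [ b ]

Solving the linear system:
  x*      = (-0.75, -0.25)
  lambda* = (-2.5)
  f(x*)   = 0.75

x* = (-0.75, -0.25), lambda* = (-2.5)


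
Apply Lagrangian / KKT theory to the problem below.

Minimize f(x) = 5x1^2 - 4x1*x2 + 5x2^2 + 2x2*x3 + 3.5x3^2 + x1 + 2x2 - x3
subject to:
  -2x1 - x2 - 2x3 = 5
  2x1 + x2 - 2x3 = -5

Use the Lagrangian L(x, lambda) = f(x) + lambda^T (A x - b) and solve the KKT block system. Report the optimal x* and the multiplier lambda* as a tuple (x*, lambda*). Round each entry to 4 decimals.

Form the Lagrangian:
  L(x, lambda) = (1/2) x^T Q x + c^T x + lambda^T (A x - b)
Stationarity (grad_x L = 0): Q x + c + A^T lambda = 0.
Primal feasibility: A x = b.

This gives the KKT block system:
  [ Q   A^T ] [ x     ]   [-c ]
  [ A    0  ] [ lambda ] = [ b ]

Solving the linear system:
  x*      = (-1.7727, -1.4545, 0)
  lambda* = (-3.7045, 1.75)
  f(x*)   = 11.2955

x* = (-1.7727, -1.4545, 0), lambda* = (-3.7045, 1.75)


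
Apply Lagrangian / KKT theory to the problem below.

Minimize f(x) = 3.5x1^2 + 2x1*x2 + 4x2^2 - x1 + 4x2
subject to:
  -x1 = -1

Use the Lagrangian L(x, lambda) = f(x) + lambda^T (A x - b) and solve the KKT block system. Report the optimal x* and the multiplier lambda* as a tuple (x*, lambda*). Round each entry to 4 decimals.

Form the Lagrangian:
  L(x, lambda) = (1/2) x^T Q x + c^T x + lambda^T (A x - b)
Stationarity (grad_x L = 0): Q x + c + A^T lambda = 0.
Primal feasibility: A x = b.

This gives the KKT block system:
  [ Q   A^T ] [ x     ]   [-c ]
  [ A    0  ] [ lambda ] = [ b ]

Solving the linear system:
  x*      = (1, -0.75)
  lambda* = (4.5)
  f(x*)   = 0.25

x* = (1, -0.75), lambda* = (4.5)


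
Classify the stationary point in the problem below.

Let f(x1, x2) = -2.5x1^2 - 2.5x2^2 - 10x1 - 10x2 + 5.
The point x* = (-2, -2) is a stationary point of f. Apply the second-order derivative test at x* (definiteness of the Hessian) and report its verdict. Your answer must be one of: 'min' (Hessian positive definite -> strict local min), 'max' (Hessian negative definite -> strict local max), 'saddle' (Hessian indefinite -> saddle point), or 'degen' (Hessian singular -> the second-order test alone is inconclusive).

Compute the Hessian H = grad^2 f:
  H = [[-5, 0], [0, -5]]
Verify stationarity: grad f(x*) = H x* + g = (0, 0).
Eigenvalues of H: -5, -5.
Both eigenvalues < 0, so H is negative definite -> x* is a strict local max.

max


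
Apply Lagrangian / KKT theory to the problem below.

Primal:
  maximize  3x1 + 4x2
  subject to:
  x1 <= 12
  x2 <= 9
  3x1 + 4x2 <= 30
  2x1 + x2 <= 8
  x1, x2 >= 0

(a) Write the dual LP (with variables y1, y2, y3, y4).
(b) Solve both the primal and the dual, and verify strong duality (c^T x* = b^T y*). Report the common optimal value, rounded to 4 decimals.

The standard primal-dual pair for 'max c^T x s.t. A x <= b, x >= 0' is:
  Dual:  min b^T y  s.t.  A^T y >= c,  y >= 0.

So the dual LP is:
  minimize  12y1 + 9y2 + 30y3 + 8y4
  subject to:
    y1 + 3y3 + 2y4 >= 3
    y2 + 4y3 + y4 >= 4
    y1, y2, y3, y4 >= 0

Solving the primal: x* = (0.4, 7.2).
  primal value c^T x* = 30.
Solving the dual: y* = (0, 0, 1, 0).
  dual value b^T y* = 30.
Strong duality: c^T x* = b^T y*. Confirmed.

30


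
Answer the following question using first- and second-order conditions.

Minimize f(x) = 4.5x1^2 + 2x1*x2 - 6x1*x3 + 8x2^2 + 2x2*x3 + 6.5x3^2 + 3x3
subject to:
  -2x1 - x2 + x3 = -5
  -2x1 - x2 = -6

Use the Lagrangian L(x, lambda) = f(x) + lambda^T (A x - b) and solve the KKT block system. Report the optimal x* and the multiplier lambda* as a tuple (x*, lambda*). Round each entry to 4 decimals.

Form the Lagrangian:
  L(x, lambda) = (1/2) x^T Q x + c^T x + lambda^T (A x - b)
Stationarity (grad_x L = 0): Q x + c + A^T lambda = 0.
Primal feasibility: A x = b.

This gives the KKT block system:
  [ Q   A^T ] [ x     ]   [-c ]
  [ A    0  ] [ lambda ] = [ b ]

Solving the linear system:
  x*      = (2.9231, 0.1538, 1)
  lambda* = (1.2308, 9.0769)
  f(x*)   = 31.8077

x* = (2.9231, 0.1538, 1), lambda* = (1.2308, 9.0769)


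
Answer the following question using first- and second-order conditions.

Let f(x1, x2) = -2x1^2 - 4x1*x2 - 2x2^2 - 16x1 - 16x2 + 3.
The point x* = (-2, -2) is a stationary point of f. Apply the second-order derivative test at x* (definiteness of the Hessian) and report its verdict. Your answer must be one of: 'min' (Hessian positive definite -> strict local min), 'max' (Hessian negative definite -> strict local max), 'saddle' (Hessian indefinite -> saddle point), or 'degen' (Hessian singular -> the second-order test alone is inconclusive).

Compute the Hessian H = grad^2 f:
  H = [[-4, -4], [-4, -4]]
Verify stationarity: grad f(x*) = H x* + g = (0, 0).
Eigenvalues of H: -8, 0.
H has a zero eigenvalue (singular; negative semidefinite but not definite), so H is neither positive definite, negative definite, nor indefinite. The second-order test alone is inconclusive -> degen.
(Indeed, f is constant along the null direction of H through x*, so x* is not a strict local extremum.)

degen


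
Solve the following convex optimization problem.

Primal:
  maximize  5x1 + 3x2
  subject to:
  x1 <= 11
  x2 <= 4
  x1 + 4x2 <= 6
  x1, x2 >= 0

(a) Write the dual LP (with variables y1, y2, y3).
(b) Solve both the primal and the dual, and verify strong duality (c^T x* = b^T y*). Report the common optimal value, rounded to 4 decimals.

The standard primal-dual pair for 'max c^T x s.t. A x <= b, x >= 0' is:
  Dual:  min b^T y  s.t.  A^T y >= c,  y >= 0.

So the dual LP is:
  minimize  11y1 + 4y2 + 6y3
  subject to:
    y1 + y3 >= 5
    y2 + 4y3 >= 3
    y1, y2, y3 >= 0

Solving the primal: x* = (6, 0).
  primal value c^T x* = 30.
Solving the dual: y* = (0, 0, 5).
  dual value b^T y* = 30.
Strong duality: c^T x* = b^T y*. Confirmed.

30


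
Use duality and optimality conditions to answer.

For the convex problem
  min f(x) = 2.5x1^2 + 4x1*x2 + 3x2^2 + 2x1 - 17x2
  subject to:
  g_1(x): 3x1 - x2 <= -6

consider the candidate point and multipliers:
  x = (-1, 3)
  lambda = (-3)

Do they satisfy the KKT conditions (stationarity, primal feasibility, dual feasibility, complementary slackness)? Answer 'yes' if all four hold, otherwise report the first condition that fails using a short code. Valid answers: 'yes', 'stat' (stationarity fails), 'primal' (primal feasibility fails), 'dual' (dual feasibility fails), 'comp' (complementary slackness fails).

Gradient of f: grad f(x) = Q x + c = (9, -3)
Constraint values g_i(x) = a_i^T x - b_i:
  g_1((-1, 3)) = 0
Stationarity residual: grad f(x) + sum_i lambda_i a_i = (0, 0)
  -> stationarity OK
Primal feasibility (all g_i <= 0): OK
Dual feasibility (all lambda_i >= 0): FAILS
Complementary slackness (lambda_i * g_i(x) = 0 for all i): OK

Verdict: the first failing condition is dual_feasibility -> dual.

dual


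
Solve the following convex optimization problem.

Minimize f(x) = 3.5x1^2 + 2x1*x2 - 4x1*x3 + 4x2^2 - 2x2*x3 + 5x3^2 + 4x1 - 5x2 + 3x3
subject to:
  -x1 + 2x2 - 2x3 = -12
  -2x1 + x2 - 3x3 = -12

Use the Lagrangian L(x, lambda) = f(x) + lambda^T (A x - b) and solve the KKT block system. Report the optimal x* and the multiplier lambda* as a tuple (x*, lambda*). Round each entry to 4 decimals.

Form the Lagrangian:
  L(x, lambda) = (1/2) x^T Q x + c^T x + lambda^T (A x - b)
Stationarity (grad_x L = 0): Q x + c + A^T lambda = 0.
Primal feasibility: A x = b.

This gives the KKT block system:
  [ Q   A^T ] [ x     ]   [-c ]
  [ A    0  ] [ lambda ] = [ b ]

Solving the linear system:
  x*      = (1.9856, -3.4964, 1.5108)
  lambda* = (19.7266, -7.4317)
  f(x*)   = 88.7482

x* = (1.9856, -3.4964, 1.5108), lambda* = (19.7266, -7.4317)


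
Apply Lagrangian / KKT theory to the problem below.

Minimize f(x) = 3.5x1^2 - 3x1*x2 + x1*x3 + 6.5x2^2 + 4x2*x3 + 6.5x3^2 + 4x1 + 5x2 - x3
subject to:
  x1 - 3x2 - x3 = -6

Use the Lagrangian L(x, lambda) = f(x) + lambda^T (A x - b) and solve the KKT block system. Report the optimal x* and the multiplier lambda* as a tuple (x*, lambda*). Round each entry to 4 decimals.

Form the Lagrangian:
  L(x, lambda) = (1/2) x^T Q x + c^T x + lambda^T (A x - b)
Stationarity (grad_x L = 0): Q x + c + A^T lambda = 0.
Primal feasibility: A x = b.

This gives the KKT block system:
  [ Q   A^T ] [ x     ]   [-c ]
  [ A    0  ] [ lambda ] = [ b ]

Solving the linear system:
  x*      = (-1.4439, 1.3472, 0.5146)
  lambda* = (9.6344)
  f(x*)   = 29.126

x* = (-1.4439, 1.3472, 0.5146), lambda* = (9.6344)


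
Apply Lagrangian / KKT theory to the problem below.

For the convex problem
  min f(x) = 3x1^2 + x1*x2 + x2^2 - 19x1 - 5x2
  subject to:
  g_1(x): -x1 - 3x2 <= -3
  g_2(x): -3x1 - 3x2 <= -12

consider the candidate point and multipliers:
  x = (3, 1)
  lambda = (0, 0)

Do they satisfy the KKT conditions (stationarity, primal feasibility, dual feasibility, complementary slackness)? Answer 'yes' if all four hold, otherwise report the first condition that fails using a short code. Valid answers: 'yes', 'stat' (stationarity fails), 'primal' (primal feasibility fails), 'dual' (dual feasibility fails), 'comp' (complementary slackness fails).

Gradient of f: grad f(x) = Q x + c = (0, 0)
Constraint values g_i(x) = a_i^T x - b_i:
  g_1((3, 1)) = -3
  g_2((3, 1)) = 0
Stationarity residual: grad f(x) + sum_i lambda_i a_i = (0, 0)
  -> stationarity OK
Primal feasibility (all g_i <= 0): OK
Dual feasibility (all lambda_i >= 0): OK
Complementary slackness (lambda_i * g_i(x) = 0 for all i): OK

Verdict: yes, KKT holds.

yes


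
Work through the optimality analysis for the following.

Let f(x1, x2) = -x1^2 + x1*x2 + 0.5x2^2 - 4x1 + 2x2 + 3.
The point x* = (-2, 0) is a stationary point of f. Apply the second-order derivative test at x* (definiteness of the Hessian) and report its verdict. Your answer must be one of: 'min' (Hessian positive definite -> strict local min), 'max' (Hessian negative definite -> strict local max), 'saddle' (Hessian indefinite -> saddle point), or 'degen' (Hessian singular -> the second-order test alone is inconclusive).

Compute the Hessian H = grad^2 f:
  H = [[-2, 1], [1, 1]]
Verify stationarity: grad f(x*) = H x* + g = (0, 0).
Eigenvalues of H: -2.3028, 1.3028.
Eigenvalues have mixed signs, so H is indefinite -> x* is a saddle point.

saddle


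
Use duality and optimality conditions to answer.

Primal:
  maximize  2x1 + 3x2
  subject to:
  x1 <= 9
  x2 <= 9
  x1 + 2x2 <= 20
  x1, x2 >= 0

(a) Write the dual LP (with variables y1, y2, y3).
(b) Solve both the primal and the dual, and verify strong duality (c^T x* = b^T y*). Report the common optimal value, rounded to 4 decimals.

The standard primal-dual pair for 'max c^T x s.t. A x <= b, x >= 0' is:
  Dual:  min b^T y  s.t.  A^T y >= c,  y >= 0.

So the dual LP is:
  minimize  9y1 + 9y2 + 20y3
  subject to:
    y1 + y3 >= 2
    y2 + 2y3 >= 3
    y1, y2, y3 >= 0

Solving the primal: x* = (9, 5.5).
  primal value c^T x* = 34.5.
Solving the dual: y* = (0.5, 0, 1.5).
  dual value b^T y* = 34.5.
Strong duality: c^T x* = b^T y*. Confirmed.

34.5


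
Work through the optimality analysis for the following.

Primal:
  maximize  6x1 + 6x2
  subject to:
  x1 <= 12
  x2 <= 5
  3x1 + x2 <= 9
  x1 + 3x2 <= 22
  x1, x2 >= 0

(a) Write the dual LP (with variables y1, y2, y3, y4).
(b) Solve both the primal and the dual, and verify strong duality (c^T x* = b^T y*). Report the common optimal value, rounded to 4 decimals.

The standard primal-dual pair for 'max c^T x s.t. A x <= b, x >= 0' is:
  Dual:  min b^T y  s.t.  A^T y >= c,  y >= 0.

So the dual LP is:
  minimize  12y1 + 5y2 + 9y3 + 22y4
  subject to:
    y1 + 3y3 + y4 >= 6
    y2 + y3 + 3y4 >= 6
    y1, y2, y3, y4 >= 0

Solving the primal: x* = (1.3333, 5).
  primal value c^T x* = 38.
Solving the dual: y* = (0, 4, 2, 0).
  dual value b^T y* = 38.
Strong duality: c^T x* = b^T y*. Confirmed.

38


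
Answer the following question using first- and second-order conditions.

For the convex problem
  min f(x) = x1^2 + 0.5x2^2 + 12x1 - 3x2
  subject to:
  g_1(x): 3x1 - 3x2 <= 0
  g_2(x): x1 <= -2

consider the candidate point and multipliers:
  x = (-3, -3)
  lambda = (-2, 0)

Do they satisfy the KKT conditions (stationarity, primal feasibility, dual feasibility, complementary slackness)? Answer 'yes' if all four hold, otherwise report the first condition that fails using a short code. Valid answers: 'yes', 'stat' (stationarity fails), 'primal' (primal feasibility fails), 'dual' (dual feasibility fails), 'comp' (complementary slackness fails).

Gradient of f: grad f(x) = Q x + c = (6, -6)
Constraint values g_i(x) = a_i^T x - b_i:
  g_1((-3, -3)) = 0
  g_2((-3, -3)) = -1
Stationarity residual: grad f(x) + sum_i lambda_i a_i = (0, 0)
  -> stationarity OK
Primal feasibility (all g_i <= 0): OK
Dual feasibility (all lambda_i >= 0): FAILS
Complementary slackness (lambda_i * g_i(x) = 0 for all i): OK

Verdict: the first failing condition is dual_feasibility -> dual.

dual


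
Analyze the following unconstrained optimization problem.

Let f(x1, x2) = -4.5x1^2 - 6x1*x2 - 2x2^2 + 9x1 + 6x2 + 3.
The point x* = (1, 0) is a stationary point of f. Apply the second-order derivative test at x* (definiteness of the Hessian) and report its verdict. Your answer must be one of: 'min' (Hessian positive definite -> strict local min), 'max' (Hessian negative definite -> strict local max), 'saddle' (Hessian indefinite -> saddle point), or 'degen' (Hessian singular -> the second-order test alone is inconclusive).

Compute the Hessian H = grad^2 f:
  H = [[-9, -6], [-6, -4]]
Verify stationarity: grad f(x*) = H x* + g = (0, 0).
Eigenvalues of H: -13, 0.
H has a zero eigenvalue (singular; negative semidefinite but not definite), so H is neither positive definite, negative definite, nor indefinite. The second-order test alone is inconclusive -> degen.
(Indeed, f is constant along the null direction of H through x*, so x* is not a strict local extremum.)

degen


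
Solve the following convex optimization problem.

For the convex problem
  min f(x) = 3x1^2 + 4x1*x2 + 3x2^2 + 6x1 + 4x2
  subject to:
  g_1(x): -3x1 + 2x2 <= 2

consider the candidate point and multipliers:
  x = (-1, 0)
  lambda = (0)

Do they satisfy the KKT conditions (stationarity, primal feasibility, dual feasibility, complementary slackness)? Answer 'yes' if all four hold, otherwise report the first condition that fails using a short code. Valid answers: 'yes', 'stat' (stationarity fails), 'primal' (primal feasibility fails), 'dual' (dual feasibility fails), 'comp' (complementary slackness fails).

Gradient of f: grad f(x) = Q x + c = (0, 0)
Constraint values g_i(x) = a_i^T x - b_i:
  g_1((-1, 0)) = 1
Stationarity residual: grad f(x) + sum_i lambda_i a_i = (0, 0)
  -> stationarity OK
Primal feasibility (all g_i <= 0): FAILS
Dual feasibility (all lambda_i >= 0): OK
Complementary slackness (lambda_i * g_i(x) = 0 for all i): OK

Verdict: the first failing condition is primal_feasibility -> primal.

primal


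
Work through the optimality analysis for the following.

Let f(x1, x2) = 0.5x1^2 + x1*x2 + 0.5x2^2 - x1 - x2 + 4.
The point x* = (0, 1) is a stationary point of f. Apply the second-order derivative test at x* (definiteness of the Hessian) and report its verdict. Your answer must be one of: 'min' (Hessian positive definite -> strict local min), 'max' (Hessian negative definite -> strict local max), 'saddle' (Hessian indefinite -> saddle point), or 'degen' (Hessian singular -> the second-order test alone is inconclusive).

Compute the Hessian H = grad^2 f:
  H = [[1, 1], [1, 1]]
Verify stationarity: grad f(x*) = H x* + g = (0, 0).
Eigenvalues of H: 0, 2.
H has a zero eigenvalue (singular; positive semidefinite but not definite), so H is neither positive definite, negative definite, nor indefinite. The second-order test alone is inconclusive -> degen.
(Indeed, f is constant along the null direction of H through x*, so x* is not a strict local extremum.)

degen


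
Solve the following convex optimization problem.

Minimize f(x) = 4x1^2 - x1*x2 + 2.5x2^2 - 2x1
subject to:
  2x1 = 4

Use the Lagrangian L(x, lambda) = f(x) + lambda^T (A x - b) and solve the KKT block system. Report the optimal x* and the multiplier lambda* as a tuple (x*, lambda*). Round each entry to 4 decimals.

Form the Lagrangian:
  L(x, lambda) = (1/2) x^T Q x + c^T x + lambda^T (A x - b)
Stationarity (grad_x L = 0): Q x + c + A^T lambda = 0.
Primal feasibility: A x = b.

This gives the KKT block system:
  [ Q   A^T ] [ x     ]   [-c ]
  [ A    0  ] [ lambda ] = [ b ]

Solving the linear system:
  x*      = (2, 0.4)
  lambda* = (-6.8)
  f(x*)   = 11.6

x* = (2, 0.4), lambda* = (-6.8)


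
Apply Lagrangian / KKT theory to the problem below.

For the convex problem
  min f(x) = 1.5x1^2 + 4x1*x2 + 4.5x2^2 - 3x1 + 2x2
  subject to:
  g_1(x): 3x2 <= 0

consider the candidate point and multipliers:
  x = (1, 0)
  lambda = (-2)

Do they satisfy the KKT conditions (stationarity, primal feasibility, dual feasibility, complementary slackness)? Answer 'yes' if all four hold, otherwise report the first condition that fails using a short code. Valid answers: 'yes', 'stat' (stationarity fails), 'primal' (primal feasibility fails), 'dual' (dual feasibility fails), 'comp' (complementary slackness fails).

Gradient of f: grad f(x) = Q x + c = (0, 6)
Constraint values g_i(x) = a_i^T x - b_i:
  g_1((1, 0)) = 0
Stationarity residual: grad f(x) + sum_i lambda_i a_i = (0, 0)
  -> stationarity OK
Primal feasibility (all g_i <= 0): OK
Dual feasibility (all lambda_i >= 0): FAILS
Complementary slackness (lambda_i * g_i(x) = 0 for all i): OK

Verdict: the first failing condition is dual_feasibility -> dual.

dual


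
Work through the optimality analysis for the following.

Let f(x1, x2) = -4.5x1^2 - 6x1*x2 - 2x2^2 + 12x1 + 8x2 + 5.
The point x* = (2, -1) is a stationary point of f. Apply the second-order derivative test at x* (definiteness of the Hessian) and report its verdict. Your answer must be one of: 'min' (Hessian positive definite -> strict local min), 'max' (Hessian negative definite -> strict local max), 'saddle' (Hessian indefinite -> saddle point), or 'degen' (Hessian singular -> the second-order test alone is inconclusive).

Compute the Hessian H = grad^2 f:
  H = [[-9, -6], [-6, -4]]
Verify stationarity: grad f(x*) = H x* + g = (0, 0).
Eigenvalues of H: -13, 0.
H has a zero eigenvalue (singular; negative semidefinite but not definite), so H is neither positive definite, negative definite, nor indefinite. The second-order test alone is inconclusive -> degen.
(Indeed, f is constant along the null direction of H through x*, so x* is not a strict local extremum.)

degen


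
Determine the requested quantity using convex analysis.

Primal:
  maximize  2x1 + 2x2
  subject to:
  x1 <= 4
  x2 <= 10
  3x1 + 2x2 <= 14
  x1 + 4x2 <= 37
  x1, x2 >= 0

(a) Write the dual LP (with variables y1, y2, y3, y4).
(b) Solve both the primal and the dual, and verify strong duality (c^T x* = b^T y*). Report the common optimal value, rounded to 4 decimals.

The standard primal-dual pair for 'max c^T x s.t. A x <= b, x >= 0' is:
  Dual:  min b^T y  s.t.  A^T y >= c,  y >= 0.

So the dual LP is:
  minimize  4y1 + 10y2 + 14y3 + 37y4
  subject to:
    y1 + 3y3 + y4 >= 2
    y2 + 2y3 + 4y4 >= 2
    y1, y2, y3, y4 >= 0

Solving the primal: x* = (0, 7).
  primal value c^T x* = 14.
Solving the dual: y* = (0, 0, 1, 0).
  dual value b^T y* = 14.
Strong duality: c^T x* = b^T y*. Confirmed.

14


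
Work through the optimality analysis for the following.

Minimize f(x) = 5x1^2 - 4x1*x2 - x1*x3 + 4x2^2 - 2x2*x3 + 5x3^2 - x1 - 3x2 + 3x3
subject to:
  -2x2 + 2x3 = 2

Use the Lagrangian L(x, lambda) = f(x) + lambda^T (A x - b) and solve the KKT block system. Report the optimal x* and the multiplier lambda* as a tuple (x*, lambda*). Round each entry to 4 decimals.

Form the Lagrangian:
  L(x, lambda) = (1/2) x^T Q x + c^T x + lambda^T (A x - b)
Stationarity (grad_x L = 0): Q x + c + A^T lambda = 0.
Primal feasibility: A x = b.

This gives the KKT block system:
  [ Q   A^T ] [ x     ]   [-c ]
  [ A    0  ] [ lambda ] = [ b ]

Solving the linear system:
  x*      = (-0.1043, -0.6087, 0.3913)
  lambda* = (-4.1174)
  f(x*)   = 5.6696

x* = (-0.1043, -0.6087, 0.3913), lambda* = (-4.1174)
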